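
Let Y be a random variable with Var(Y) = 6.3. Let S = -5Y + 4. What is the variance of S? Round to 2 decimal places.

Var(-5Y + 4) = (-5)²·Var(Y) = 25·6.3 = 157.5

157.50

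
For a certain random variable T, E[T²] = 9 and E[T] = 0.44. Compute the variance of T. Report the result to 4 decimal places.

8.8064

Var(T) = 9 − (0.44)² = 8.8064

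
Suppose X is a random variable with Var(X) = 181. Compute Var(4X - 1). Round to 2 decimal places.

Var(4X - 1) = (4)²·Var(X) = 16·181 = 2896

2896.00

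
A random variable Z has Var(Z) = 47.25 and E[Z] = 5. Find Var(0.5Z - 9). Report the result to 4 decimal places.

Var(0.5Z - 9) = (0.5)²·Var(Z) = 0.25·47.25 = 11.8125

11.8125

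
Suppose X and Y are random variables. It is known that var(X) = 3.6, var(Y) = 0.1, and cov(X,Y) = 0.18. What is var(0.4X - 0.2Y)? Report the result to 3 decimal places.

var(0.4X - 0.2Y) = (0.4)²·var(X) + (-0.2)²·var(Y) + 2·(0.4)·(-0.2)·cov(X,Y)
= 0.16·3.6 + 0.04·0.1 + -0.16·0.18 = 0.5512

0.551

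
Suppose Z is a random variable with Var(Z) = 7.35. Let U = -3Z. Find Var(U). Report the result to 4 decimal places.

66.1500

Var(-3Z) = (-3)²·Var(Z) = 9·7.35 = 66.15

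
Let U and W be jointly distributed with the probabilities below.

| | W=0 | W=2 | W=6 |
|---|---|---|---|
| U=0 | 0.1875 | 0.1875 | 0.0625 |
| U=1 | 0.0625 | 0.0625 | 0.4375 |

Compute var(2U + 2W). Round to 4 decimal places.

E[U] = 0.5625,  E[W] = 3.5,  E[UW] = 2.75
var(U) = 0.5625 − (0.5625)² = 0.24609375;  var(W) = 19 − (3.5)² = 6.75
Cov(U,W) = 2.75 − (0.5625)(3.5) = 0.78125
var(2U + 2W) = (2)²·0.24609375 + (2)²·6.75 + 2·(2)·(2)·0.78125 = 34.234375

34.2344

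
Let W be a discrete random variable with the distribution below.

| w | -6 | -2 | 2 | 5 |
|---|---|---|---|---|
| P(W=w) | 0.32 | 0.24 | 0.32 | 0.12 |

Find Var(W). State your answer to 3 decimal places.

E[W] = (-6)(0.32) + (-2)(0.24) + (2)(0.32) + (5)(0.12) = -1.16
E[W²] = (-6)²(0.32) + (-2)²(0.24) + (2)²(0.32) + (5)²(0.12) = 16.76
Var(W) = E[W²] − (E[W])² = 16.76 − (-1.16)² = 15.4144

15.414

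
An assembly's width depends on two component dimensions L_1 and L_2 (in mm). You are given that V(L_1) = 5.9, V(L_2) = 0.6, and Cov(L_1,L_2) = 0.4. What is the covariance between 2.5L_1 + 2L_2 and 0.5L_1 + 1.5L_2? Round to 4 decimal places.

Cov(2.5L_1 + 2L_2, 0.5L_1 + 1.5L_2) = (2.5)(0.5)V(L_1) + (2)(1.5)V(L_2) + [(2.5)(1.5) + (2)(0.5)]Cov(L_1,L_2)
= 1.25·5.9 + 3·0.6 + 4.75·0.4 = 11.075

11.0750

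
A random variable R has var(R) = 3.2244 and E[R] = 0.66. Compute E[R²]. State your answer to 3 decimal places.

E[R²] = var(R) + (E[R])² = 3.2244 + (0.66)² = 3.66

3.660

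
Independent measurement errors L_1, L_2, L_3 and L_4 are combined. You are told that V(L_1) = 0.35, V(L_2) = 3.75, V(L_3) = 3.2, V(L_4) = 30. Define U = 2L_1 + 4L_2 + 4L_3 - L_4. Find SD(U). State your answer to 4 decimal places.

By independence, V(U) = (2)²V(L_1) + (4)²V(L_2) + (4)²V(L_3) + (-1)²V(L_4)
= (2)²·0.35 + (4)²·3.75 + (4)²·3.2 + (-1)²·30 = 142.6
SD(U) = √142.6 ≈ 11.9415

11.9415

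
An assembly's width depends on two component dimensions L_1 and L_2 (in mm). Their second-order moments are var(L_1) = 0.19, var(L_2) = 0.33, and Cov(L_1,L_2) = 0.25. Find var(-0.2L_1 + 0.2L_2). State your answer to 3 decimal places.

0.001

var(-0.2L_1 + 0.2L_2) = (-0.2)²·var(L_1) + (0.2)²·var(L_2) + 2·(-0.2)·(0.2)·Cov(L_1,L_2)
= 0.04·0.19 + 0.04·0.33 + -0.08·0.25 = 0.0008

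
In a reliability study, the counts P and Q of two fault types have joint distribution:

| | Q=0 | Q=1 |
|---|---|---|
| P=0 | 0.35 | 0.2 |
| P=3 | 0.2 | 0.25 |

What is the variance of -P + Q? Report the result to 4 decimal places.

E[P] = 1.35,  E[Q] = 0.45,  E[PQ] = 0.75
Var(P) = 4.05 − (1.35)² = 2.2275;  Var(Q) = 0.45 − (0.45)² = 0.2475
Cov(P,Q) = 0.75 − (1.35)(0.45) = 0.1425
Var(-P + Q) = (-1)²·2.2275 + (1)²·0.2475 + 2·(-1)·(1)·0.1425 = 2.19

2.1900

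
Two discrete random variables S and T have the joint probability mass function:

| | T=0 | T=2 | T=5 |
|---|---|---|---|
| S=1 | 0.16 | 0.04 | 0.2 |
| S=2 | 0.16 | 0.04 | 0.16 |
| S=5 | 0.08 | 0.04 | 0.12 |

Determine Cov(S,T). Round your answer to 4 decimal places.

E[S] = 2.32,  E[T] = 2.64
E[ST] = 6.24
Cov(S,T) = E[ST] − E[S]E[T] = 6.24 − (2.32)(2.64) = 0.1152

0.1152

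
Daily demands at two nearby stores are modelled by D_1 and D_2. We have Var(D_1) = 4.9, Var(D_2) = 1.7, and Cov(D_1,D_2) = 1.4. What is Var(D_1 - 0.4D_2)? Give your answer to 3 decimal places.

4.052

Var(D_1 - 0.4D_2) = (1)²·Var(D_1) + (-0.4)²·Var(D_2) + 2·(1)·(-0.4)·Cov(D_1,D_2)
= 1·4.9 + 0.16·1.7 + -0.8·1.4 = 4.052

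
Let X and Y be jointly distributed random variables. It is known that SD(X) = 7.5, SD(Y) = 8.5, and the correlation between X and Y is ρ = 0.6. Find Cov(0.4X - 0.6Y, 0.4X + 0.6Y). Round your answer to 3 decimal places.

Var(X) = (7.5)² = 56.25;  Var(Y) = (8.5)² = 72.25
Cov(X,Y) = ρ·SD(X)·SD(Y) = 0.6·7.5·8.5 = 38.25
Cov(0.4X - 0.6Y, 0.4X + 0.6Y) = (0.4)(0.4)Var(X) + (-0.6)(0.6)Var(Y) + [(0.4)(0.6) + (-0.6)(0.4)]Cov(X,Y)
= 0.16·56.25 + -0.36·72.25 + 0·38.25 = -17.01

-17.010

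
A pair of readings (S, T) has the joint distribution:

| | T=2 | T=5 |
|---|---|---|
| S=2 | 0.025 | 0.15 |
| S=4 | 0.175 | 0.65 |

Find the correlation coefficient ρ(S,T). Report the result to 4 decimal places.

E[S] = 3.65,  E[T] = 4.4
E[ST] = 16
Cov(S,T) = E[ST] − E[S]E[T] = 16 − (3.65)(4.4) = -0.06
Var(S) = 0.5775,  Var(T) = 1.44
ρ = -0.06 / √(0.5775·1.44) ≈ -0.0658

-0.0658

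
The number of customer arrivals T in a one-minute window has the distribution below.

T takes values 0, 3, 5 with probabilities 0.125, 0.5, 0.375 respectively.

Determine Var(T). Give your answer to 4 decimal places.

2.4844

E[T] = (0)(0.125) + (3)(0.5) + (5)(0.375) = 3.375
E[T²] = (0)²(0.125) + (3)²(0.5) + (5)²(0.375) = 13.875
Var(T) = E[T²] − (E[T])² = 13.875 − (3.375)² = 2.484375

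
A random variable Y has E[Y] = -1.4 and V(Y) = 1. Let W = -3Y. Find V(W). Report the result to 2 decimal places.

V(-3Y) = (-3)²·V(Y) = 9·1 = 9

9.00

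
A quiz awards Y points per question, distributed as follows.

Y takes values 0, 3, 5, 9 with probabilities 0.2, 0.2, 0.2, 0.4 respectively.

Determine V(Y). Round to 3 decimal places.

E[Y] = (0)(0.2) + (3)(0.2) + (5)(0.2) + (9)(0.4) = 5.2
E[Y²] = (0)²(0.2) + (3)²(0.2) + (5)²(0.2) + (9)²(0.4) = 39.2
V(Y) = E[Y²] − (E[Y])² = 39.2 − (5.2)² = 12.16

12.160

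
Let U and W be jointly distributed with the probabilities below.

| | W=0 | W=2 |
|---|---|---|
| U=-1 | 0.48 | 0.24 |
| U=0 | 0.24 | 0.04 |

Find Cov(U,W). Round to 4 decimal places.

-0.0768

E[U] = -0.72,  E[W] = 0.56
E[UW] = -0.48
Cov(U,W) = E[UW] − E[U]E[W] = -0.48 − (-0.72)(0.56) = -0.0768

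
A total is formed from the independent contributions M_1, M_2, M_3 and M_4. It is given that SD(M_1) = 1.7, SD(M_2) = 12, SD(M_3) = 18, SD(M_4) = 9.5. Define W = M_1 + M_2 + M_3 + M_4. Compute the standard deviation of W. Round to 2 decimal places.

23.69

V(M_1) = 2.89, V(M_2) = 144, V(M_3) = 324, V(M_4) = 90.25
By independence, V(W) = (1)²V(M_1) + (1)²V(M_2) + (1)²V(M_3) + (1)²V(M_4)
= (1)²·2.89 + (1)²·144 + (1)²·324 + (1)²·90.25 = 561.14
SD(W) = √561.14 ≈ 23.69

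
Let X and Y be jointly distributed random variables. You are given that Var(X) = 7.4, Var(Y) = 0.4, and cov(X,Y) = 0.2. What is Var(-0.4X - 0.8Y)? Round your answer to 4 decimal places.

Var(-0.4X - 0.8Y) = (-0.4)²·Var(X) + (-0.8)²·Var(Y) + 2·(-0.4)·(-0.8)·cov(X,Y)
= 0.16·7.4 + 0.64·0.4 + 0.64·0.2 = 1.568

1.5680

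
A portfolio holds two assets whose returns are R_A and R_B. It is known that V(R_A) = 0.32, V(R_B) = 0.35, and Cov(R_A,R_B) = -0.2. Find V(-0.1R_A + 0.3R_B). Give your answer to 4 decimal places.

V(-0.1R_A + 0.3R_B) = (-0.1)²·V(R_A) + (0.3)²·V(R_B) + 2·(-0.1)·(0.3)·Cov(R_A,R_B)
= 0.01·0.32 + 0.09·0.35 + -0.06·-0.2 = 0.0467

0.0467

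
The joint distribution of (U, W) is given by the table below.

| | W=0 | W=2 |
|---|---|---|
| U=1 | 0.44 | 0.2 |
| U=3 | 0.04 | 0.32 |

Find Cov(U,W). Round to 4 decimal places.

E[U] = 1.72,  E[W] = 1.04
E[UW] = 2.32
Cov(U,W) = E[UW] − E[U]E[W] = 2.32 − (1.72)(1.04) = 0.5312

0.5312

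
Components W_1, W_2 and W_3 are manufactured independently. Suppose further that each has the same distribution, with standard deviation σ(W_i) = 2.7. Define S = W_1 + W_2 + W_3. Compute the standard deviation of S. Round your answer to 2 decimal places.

Var(W_i) = (2.7)² = 7.29
By independence, Var(S) = (1)²Var(W_1) + (1)²Var(W_2) + (1)²Var(W_3)
= (1)²·7.29 + (1)²·7.29 + (1)²·7.29 = 21.87
σ(S) = √21.87 ≈ 4.68

4.68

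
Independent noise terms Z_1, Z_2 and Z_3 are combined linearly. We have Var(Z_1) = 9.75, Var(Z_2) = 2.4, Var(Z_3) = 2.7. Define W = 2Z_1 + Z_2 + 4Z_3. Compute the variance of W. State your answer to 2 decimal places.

By independence, Var(W) = (2)²Var(Z_1) + (1)²Var(Z_2) + (4)²Var(Z_3)
= (2)²·9.75 + (1)²·2.4 + (4)²·2.7 = 84.6

84.60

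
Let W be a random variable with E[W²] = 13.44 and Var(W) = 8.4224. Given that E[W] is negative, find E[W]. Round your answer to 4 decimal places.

(E[W])² = E[W²] − Var(W) = 13.44 − 8.4224 = 5.0176
E[W] = −√5.0176 = -2.24

-2.2400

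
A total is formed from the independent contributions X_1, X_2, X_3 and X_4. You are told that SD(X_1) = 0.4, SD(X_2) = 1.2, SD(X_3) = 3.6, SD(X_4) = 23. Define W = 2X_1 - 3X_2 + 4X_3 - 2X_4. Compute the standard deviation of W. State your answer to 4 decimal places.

Var(X_1) = 0.16, Var(X_2) = 1.44, Var(X_3) = 12.96, Var(X_4) = 529
By independence, Var(W) = (2)²Var(X_1) + (-3)²Var(X_2) + (4)²Var(X_3) + (-2)²Var(X_4)
= (2)²·0.16 + (-3)²·1.44 + (4)²·12.96 + (-2)²·529 = 2336.96
SD(W) = √2336.96 ≈ 48.3421

48.3421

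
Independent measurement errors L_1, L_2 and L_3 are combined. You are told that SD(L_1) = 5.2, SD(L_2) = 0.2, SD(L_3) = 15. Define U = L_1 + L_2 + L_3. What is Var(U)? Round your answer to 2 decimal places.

Var(L_1) = 27.04, Var(L_2) = 0.04, Var(L_3) = 225
By independence, Var(U) = (1)²Var(L_1) + (1)²Var(L_2) + (1)²Var(L_3)
= (1)²·27.04 + (1)²·0.04 + (1)²·225 = 252.08

252.08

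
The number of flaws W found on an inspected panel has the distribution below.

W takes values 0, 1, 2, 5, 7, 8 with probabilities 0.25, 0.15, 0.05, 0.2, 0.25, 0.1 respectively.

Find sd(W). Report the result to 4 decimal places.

E[W] = (0)(0.25) + (1)(0.15) + (2)(0.05) + (5)(0.2) + (7)(0.25) + (8)(0.1) = 3.8
E[W²] = (0)²(0.25) + (1)²(0.15) + (2)²(0.05) + (5)²(0.2) + (7)²(0.25) + (8)²(0.1) = 24
var(W) = E[W²] − (E[W])² = 24 − (3.8)² = 9.56
sd(W) = √9.56 ≈ 3.0919

3.0919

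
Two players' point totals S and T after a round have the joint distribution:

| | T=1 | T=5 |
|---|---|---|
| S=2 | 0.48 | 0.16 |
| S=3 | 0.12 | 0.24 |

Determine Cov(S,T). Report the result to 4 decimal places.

0.3840

E[S] = 2.36,  E[T] = 2.6
E[ST] = 6.52
Cov(S,T) = E[ST] − E[S]E[T] = 6.52 − (2.36)(2.6) = 0.384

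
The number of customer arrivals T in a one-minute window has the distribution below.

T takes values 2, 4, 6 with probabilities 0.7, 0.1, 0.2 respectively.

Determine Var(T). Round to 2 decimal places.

E[T] = (2)(0.7) + (4)(0.1) + (6)(0.2) = 3
E[T²] = (2)²(0.7) + (4)²(0.1) + (6)²(0.2) = 11.6
Var(T) = E[T²] − (E[T])² = 11.6 − (3)² = 2.6

2.60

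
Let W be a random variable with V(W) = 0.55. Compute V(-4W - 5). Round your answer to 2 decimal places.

8.80

V(-4W - 5) = (-4)²·V(W) = 16·0.55 = 8.8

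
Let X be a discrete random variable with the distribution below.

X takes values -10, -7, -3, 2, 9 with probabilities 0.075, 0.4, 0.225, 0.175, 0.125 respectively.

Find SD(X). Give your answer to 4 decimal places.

E[X] = (-10)(0.075) + (-7)(0.4) + (-3)(0.225) + (2)(0.175) + (9)(0.125) = -2.75
E[X²] = (-10)²(0.075) + (-7)²(0.4) + (-3)²(0.225) + (2)²(0.175) + (9)²(0.125) = 39.95
V(X) = E[X²] − (E[X])² = 39.95 − (-2.75)² = 32.3875
SD(X) = √32.3875 ≈ 5.6910

5.6910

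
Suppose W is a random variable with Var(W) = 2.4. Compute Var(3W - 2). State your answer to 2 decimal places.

Var(3W - 2) = (3)²·Var(W) = 9·2.4 = 21.6

21.60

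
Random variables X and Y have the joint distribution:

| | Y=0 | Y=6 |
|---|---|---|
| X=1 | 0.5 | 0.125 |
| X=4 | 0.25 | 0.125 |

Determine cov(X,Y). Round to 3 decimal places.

0.563

E[X] = 2.125,  E[Y] = 1.5
E[XY] = 3.75
cov(X,Y) = E[XY] − E[X]E[Y] = 3.75 − (2.125)(1.5) = 0.5625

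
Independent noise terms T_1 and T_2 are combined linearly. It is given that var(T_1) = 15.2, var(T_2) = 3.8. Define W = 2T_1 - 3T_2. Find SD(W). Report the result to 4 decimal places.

9.7468

By independence, var(W) = (2)²var(T_1) + (-3)²var(T_2)
= (2)²·15.2 + (-3)²·3.8 = 95
SD(W) = √95 ≈ 9.7468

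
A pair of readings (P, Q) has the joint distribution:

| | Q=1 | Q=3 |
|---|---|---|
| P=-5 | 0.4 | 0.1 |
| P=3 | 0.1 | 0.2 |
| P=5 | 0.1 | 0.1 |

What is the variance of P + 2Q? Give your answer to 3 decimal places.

30.400

E[P] = -0.6,  E[Q] = 1.8,  E[PQ] = 0.6
var(P) = 20.2 − (-0.6)² = 19.84;  var(Q) = 4.2 − (1.8)² = 0.96
cov(P,Q) = 0.6 − (-0.6)(1.8) = 1.68
var(P + 2Q) = (1)²·19.84 + (2)²·0.96 + 2·(1)·(2)·1.68 = 30.4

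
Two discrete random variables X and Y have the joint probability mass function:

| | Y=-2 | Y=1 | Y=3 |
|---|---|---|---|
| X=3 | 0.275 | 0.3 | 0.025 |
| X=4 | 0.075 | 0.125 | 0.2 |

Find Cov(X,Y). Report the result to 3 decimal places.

E[X] = 3.4,  E[Y] = 0.4
E[XY] = 1.775
Cov(X,Y) = E[XY] − E[X]E[Y] = 1.775 − (3.4)(0.4) = 0.415

0.415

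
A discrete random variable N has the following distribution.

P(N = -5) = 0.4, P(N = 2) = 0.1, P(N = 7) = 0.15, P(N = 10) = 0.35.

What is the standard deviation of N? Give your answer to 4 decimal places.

6.7222

E[N] = (-5)(0.4) + (2)(0.1) + (7)(0.15) + (10)(0.35) = 2.75
E[N²] = (-5)²(0.4) + (2)²(0.1) + (7)²(0.15) + (10)²(0.35) = 52.75
V(N) = E[N²] − (E[N])² = 52.75 − (2.75)² = 45.1875
SD(N) = √45.1875 ≈ 6.7222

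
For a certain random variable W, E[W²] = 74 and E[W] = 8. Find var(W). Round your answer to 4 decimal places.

10.0000

var(W) = 74 − (8)² = 10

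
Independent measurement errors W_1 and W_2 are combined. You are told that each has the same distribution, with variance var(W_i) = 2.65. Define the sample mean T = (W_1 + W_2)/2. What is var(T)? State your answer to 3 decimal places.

By independence, var(T) = (0.5)²var(W_1) + (0.5)²var(W_2)
= (0.5)²·2.65 + (0.5)²·2.65 = 1.325

1.325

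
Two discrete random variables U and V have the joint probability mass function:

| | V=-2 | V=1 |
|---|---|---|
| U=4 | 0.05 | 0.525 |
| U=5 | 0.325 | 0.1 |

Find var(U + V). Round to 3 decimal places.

1.360

E[U] = 4.425,  E[V] = -0.125,  E[UV] = -1.05
var(U) = 19.825 − (4.425)² = 0.244375;  var(V) = 2.125 − (-0.125)² = 2.109375
Cov(U,V) = -1.05 − (4.425)(-0.125) = -0.496875
var(U + V) = (1)²·0.244375 + (1)²·2.109375 + 2·(1)·(1)·-0.496875 = 1.36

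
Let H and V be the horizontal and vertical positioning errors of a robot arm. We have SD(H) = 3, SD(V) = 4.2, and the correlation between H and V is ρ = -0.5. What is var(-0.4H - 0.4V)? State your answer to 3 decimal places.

2.246

var(H) = (3)² = 9;  var(V) = (4.2)² = 17.64
Cov(H,V) = ρ·SD(H)·SD(V) = -0.5·3·4.2 = -6.3
var(-0.4H - 0.4V) = (-0.4)²·var(H) + (-0.4)²·var(V) + 2·(-0.4)·(-0.4)·Cov(H,V)
= 0.16·9 + 0.16·17.64 + 0.32·-6.3 = 2.2464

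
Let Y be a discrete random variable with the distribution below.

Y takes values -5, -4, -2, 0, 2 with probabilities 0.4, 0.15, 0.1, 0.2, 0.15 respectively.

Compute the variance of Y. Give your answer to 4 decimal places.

7.1500

E[Y] = (-5)(0.4) + (-4)(0.15) + (-2)(0.1) + (0)(0.2) + (2)(0.15) = -2.5
E[Y²] = (-5)²(0.4) + (-4)²(0.15) + (-2)²(0.1) + (0)²(0.2) + (2)²(0.15) = 13.4
Var(Y) = E[Y²] − (E[Y])² = 13.4 − (-2.5)² = 7.15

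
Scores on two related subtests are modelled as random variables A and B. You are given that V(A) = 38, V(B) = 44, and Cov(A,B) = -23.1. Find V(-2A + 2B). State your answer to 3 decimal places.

V(-2A + 2B) = (-2)²·V(A) + (2)²·V(B) + 2·(-2)·(2)·Cov(A,B)
= 4·38 + 4·44 + -8·-23.1 = 512.8

512.800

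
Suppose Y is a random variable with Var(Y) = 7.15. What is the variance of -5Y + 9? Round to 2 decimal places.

Var(-5Y + 9) = (-5)²·Var(Y) = 25·7.15 = 178.75

178.75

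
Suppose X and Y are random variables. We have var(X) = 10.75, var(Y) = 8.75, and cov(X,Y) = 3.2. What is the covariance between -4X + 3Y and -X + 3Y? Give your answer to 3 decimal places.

cov(-4X + 3Y, -X + 3Y) = (-4)(-1)var(X) + (3)(3)var(Y) + [(-4)(3) + (3)(-1)]cov(X,Y)
= 4·10.75 + 9·8.75 + -15·3.2 = 73.75

73.750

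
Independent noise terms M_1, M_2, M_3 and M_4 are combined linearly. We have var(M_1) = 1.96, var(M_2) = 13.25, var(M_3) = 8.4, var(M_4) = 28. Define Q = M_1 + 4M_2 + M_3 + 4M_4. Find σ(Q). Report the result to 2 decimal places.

By independence, var(Q) = (1)²var(M_1) + (4)²var(M_2) + (1)²var(M_3) + (4)²var(M_4)
= (1)²·1.96 + (4)²·13.25 + (1)²·8.4 + (4)²·28 = 670.36
σ(Q) = √670.36 ≈ 25.89

25.89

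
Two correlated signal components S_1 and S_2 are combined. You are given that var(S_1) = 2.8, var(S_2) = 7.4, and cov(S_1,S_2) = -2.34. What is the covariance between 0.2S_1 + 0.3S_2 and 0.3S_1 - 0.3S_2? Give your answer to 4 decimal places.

-0.5682

cov(0.2S_1 + 0.3S_2, 0.3S_1 - 0.3S_2) = (0.2)(0.3)var(S_1) + (0.3)(-0.3)var(S_2) + [(0.2)(-0.3) + (0.3)(0.3)]cov(S_1,S_2)
= 0.06·2.8 + -0.09·7.4 + 0.03·-2.34 = -0.5682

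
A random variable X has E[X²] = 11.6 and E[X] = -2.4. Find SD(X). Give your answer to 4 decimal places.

2.4166

var(X) = 11.6 − (-2.4)² = 5.84
SD(X) = √5.84 ≈ 2.4166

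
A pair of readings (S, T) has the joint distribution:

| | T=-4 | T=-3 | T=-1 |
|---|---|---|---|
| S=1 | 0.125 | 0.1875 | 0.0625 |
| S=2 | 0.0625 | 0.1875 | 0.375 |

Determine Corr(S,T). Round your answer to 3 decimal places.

E[S] = 1.625,  E[T] = -2.3125
E[ST] = -3.5
Cov(S,T) = E[ST] − E[S]E[T] = -3.5 − (1.625)(-2.3125) = 0.2578125
var(S) = 0.234375,  var(T) = 1.46484375
ρ = 0.2578125 / √(0.234375·1.46484375) ≈ 0.440

0.440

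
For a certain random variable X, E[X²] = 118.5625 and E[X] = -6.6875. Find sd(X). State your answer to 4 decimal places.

8.5930

Var(X) = 118.5625 − (-6.6875)² = 73.83984375
sd(X) = √73.83984375 ≈ 8.5930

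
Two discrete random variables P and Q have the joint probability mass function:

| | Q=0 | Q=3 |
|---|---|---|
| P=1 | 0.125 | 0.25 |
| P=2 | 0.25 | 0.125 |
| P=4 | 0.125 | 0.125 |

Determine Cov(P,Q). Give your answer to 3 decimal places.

E[P] = 2.125,  E[Q] = 1.5
E[PQ] = 3
Cov(P,Q) = E[PQ] − E[P]E[Q] = 3 − (2.125)(1.5) = -0.1875

-0.188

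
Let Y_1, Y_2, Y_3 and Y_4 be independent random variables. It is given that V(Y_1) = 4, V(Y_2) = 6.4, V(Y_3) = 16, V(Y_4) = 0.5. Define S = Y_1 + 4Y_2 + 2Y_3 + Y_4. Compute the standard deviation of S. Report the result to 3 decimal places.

By independence, V(S) = (1)²V(Y_1) + (4)²V(Y_2) + (2)²V(Y_3) + (1)²V(Y_4)
= (1)²·4 + (4)²·6.4 + (2)²·16 + (1)²·0.5 = 170.9
SD(S) = √170.9 ≈ 13.073

13.073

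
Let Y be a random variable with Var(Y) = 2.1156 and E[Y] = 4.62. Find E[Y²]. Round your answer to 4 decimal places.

E[Y²] = Var(Y) + (E[Y])² = 2.1156 + (4.62)² = 23.46

23.4600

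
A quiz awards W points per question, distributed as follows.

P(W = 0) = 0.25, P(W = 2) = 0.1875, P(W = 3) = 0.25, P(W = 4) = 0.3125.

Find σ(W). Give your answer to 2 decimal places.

1.54

E[W] = (0)(0.25) + (2)(0.1875) + (3)(0.25) + (4)(0.3125) = 2.375
E[W²] = (0)²(0.25) + (2)²(0.1875) + (3)²(0.25) + (4)²(0.3125) = 8
V(W) = E[W²] − (E[W])² = 8 − (2.375)² = 2.359375
σ(W) = √2.359375 ≈ 1.54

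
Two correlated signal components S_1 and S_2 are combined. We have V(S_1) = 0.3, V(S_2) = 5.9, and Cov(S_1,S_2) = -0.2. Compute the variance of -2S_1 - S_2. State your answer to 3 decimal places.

6.300

V(-2S_1 - S_2) = (-2)²·V(S_1) + (-1)²·V(S_2) + 2·(-2)·(-1)·Cov(S_1,S_2)
= 4·0.3 + 1·5.9 + 4·-0.2 = 6.3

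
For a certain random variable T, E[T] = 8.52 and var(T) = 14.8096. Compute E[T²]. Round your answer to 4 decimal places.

87.4000

E[T²] = var(T) + (E[T])² = 14.8096 + (8.52)² = 87.4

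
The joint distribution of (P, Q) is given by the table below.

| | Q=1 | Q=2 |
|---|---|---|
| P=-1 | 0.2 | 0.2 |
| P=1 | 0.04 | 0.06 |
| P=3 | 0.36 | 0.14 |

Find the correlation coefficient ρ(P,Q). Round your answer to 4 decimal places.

-0.2164

E[P] = 1.2,  E[Q] = 1.4
E[PQ] = 1.48
cov(P,Q) = E[PQ] − E[P]E[Q] = 1.48 − (1.2)(1.4) = -0.2
Var(P) = 3.56,  Var(Q) = 0.24
ρ = -0.2 / √(3.56·0.24) ≈ -0.2164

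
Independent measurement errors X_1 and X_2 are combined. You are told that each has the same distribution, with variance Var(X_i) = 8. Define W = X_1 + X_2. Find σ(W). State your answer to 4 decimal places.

By independence, Var(W) = (1)²Var(X_1) + (1)²Var(X_2)
= (1)²·8 + (1)²·8 = 16
σ(W) = √16 ≈ 4.0000

4.0000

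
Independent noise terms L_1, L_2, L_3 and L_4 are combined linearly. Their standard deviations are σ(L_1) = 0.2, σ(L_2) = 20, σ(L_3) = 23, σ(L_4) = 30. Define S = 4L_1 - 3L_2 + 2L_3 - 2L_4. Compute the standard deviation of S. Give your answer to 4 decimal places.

96.5227

V(L_1) = 0.04, V(L_2) = 400, V(L_3) = 529, V(L_4) = 900
By independence, V(S) = (4)²V(L_1) + (-3)²V(L_2) + (2)²V(L_3) + (-2)²V(L_4)
= (4)²·0.04 + (-3)²·400 + (2)²·529 + (-2)²·900 = 9316.64
σ(S) = √9316.64 ≈ 96.5227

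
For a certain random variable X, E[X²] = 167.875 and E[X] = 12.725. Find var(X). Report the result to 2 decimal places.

var(X) = 167.875 − (12.725)² = 5.949375

5.95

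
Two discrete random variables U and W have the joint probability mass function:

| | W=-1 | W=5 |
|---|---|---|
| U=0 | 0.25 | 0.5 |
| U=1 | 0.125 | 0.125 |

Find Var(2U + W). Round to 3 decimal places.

8.438

E[U] = 0.25,  E[W] = 2.75,  E[UW] = 0.5
Var(U) = 0.25 − (0.25)² = 0.1875;  Var(W) = 16 − (2.75)² = 8.4375
Cov(U,W) = 0.5 − (0.25)(2.75) = -0.1875
Var(2U + W) = (2)²·0.1875 + (1)²·8.4375 + 2·(2)·(1)·-0.1875 = 8.4375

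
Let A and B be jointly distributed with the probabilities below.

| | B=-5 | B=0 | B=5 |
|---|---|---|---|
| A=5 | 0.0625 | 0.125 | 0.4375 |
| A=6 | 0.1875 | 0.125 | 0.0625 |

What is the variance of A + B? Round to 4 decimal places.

15.2344

E[A] = 5.375,  E[B] = 1.25,  E[AB] = 5.625
V(A) = 29.125 − (5.375)² = 0.234375;  V(B) = 18.75 − (1.25)² = 17.1875
cov(A,B) = 5.625 − (5.375)(1.25) = -1.09375
V(A + B) = (1)²·0.234375 + (1)²·17.1875 + 2·(1)·(1)·-1.09375 = 15.234375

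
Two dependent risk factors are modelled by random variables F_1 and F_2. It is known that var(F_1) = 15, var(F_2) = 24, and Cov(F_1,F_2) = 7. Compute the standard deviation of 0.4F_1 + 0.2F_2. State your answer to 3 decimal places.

var(0.4F_1 + 0.2F_2) = (0.4)²·var(F_1) + (0.2)²·var(F_2) + 2·(0.4)·(0.2)·Cov(F_1,F_2)
= 0.16·15 + 0.04·24 + 0.16·7 = 4.48
SD(0.4F_1 + 0.2F_2) = √4.48 ≈ 2.117

2.117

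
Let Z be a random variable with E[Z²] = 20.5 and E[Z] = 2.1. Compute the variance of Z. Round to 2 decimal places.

V(Z) = 20.5 − (2.1)² = 16.09

16.09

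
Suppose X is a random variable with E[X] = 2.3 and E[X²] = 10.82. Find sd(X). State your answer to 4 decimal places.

Var(X) = 10.82 − (2.3)² = 5.53
sd(X) = √5.53 ≈ 2.3516

2.3516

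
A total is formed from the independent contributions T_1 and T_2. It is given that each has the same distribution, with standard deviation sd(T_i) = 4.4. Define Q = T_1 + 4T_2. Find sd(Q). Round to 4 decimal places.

18.1417

V(T_i) = (4.4)² = 19.36
By independence, V(Q) = (1)²V(T_1) + (4)²V(T_2)
= (1)²·19.36 + (4)²·19.36 = 329.12
sd(Q) = √329.12 ≈ 18.1417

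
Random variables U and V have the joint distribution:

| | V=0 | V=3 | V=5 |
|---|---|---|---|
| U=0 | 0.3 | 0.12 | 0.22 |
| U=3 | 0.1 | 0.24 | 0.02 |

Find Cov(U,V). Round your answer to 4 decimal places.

E[U] = 1.08,  E[V] = 2.28
E[UV] = 2.46
Cov(U,V) = E[UV] − E[U]E[V] = 2.46 − (1.08)(2.28) = -0.0024

-0.0024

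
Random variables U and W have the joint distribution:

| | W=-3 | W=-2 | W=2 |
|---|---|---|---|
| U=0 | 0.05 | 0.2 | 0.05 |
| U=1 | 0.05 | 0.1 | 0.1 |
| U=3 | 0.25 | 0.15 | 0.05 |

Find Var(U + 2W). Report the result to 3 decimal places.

E[U] = 1.6,  E[W] = -1.55,  E[UW] = -3
Var(U) = 4.3 − (1.6)² = 1.74;  Var(W) = 5.75 − (-1.55)² = 3.3475
Cov(U,W) = -3 − (1.6)(-1.55) = -0.52
Var(U + 2W) = (1)²·1.74 + (2)²·3.3475 + 2·(1)·(2)·-0.52 = 13.05

13.050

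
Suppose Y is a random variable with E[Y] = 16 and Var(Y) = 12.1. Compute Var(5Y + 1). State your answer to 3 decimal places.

Var(5Y + 1) = (5)²·Var(Y) = 25·12.1 = 302.5

302.500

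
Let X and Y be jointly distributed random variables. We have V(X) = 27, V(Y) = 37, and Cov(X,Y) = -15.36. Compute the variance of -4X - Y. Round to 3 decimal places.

V(-4X - Y) = (-4)²·V(X) + (-1)²·V(Y) + 2·(-4)·(-1)·Cov(X,Y)
= 16·27 + 1·37 + 8·-15.36 = 346.12

346.120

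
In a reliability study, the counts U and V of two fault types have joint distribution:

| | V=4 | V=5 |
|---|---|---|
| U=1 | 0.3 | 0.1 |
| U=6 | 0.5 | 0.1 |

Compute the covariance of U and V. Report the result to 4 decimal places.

E[U] = 4,  E[V] = 4.2
E[UV] = 16.7
Cov(U,V) = E[UV] − E[U]E[V] = 16.7 − (4)(4.2) = -0.1

-0.1000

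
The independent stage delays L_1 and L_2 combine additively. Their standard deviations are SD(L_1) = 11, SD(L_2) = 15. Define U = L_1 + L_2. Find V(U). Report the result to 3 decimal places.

V(L_1) = 121, V(L_2) = 225
By independence, V(U) = (1)²V(L_1) + (1)²V(L_2)
= (1)²·121 + (1)²·225 = 346

346.000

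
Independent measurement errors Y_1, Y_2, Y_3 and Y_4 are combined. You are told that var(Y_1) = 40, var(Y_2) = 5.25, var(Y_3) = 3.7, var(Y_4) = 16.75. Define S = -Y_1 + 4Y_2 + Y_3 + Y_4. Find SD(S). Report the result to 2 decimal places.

By independence, var(S) = (-1)²var(Y_1) + (4)²var(Y_2) + (1)²var(Y_3) + (1)²var(Y_4)
= (-1)²·40 + (4)²·5.25 + (1)²·3.7 + (1)²·16.75 = 144.45
SD(S) = √144.45 ≈ 12.02

12.02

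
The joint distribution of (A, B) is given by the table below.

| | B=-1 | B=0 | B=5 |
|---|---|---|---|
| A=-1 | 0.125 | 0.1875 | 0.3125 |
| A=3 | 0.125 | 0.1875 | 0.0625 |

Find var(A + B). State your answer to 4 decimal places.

E[A] = 0.5,  E[B] = 1.625,  E[AB] = -0.875
var(A) = 4 − (0.5)² = 3.75;  var(B) = 9.625 − (1.625)² = 6.984375
Cov(A,B) = -0.875 − (0.5)(1.625) = -1.6875
var(A + B) = (1)²·3.75 + (1)²·6.984375 + 2·(1)·(1)·-1.6875 = 7.359375

7.3594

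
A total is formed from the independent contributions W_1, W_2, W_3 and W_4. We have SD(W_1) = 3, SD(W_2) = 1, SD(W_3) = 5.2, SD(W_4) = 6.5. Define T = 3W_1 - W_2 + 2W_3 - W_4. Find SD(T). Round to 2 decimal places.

15.24

V(W_1) = 9, V(W_2) = 1, V(W_3) = 27.04, V(W_4) = 42.25
By independence, V(T) = (3)²V(W_1) + (-1)²V(W_2) + (2)²V(W_3) + (-1)²V(W_4)
= (3)²·9 + (-1)²·1 + (2)²·27.04 + (-1)²·42.25 = 232.41
SD(T) = √232.41 ≈ 15.24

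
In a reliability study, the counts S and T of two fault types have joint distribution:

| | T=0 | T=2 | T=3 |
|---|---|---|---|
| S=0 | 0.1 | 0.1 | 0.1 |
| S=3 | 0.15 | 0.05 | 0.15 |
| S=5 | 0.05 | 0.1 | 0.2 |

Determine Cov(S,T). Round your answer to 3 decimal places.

E[S] = 2.8,  E[T] = 1.85
E[ST] = 5.65
Cov(S,T) = E[ST] − E[S]E[T] = 5.65 − (2.8)(1.85) = 0.47

0.470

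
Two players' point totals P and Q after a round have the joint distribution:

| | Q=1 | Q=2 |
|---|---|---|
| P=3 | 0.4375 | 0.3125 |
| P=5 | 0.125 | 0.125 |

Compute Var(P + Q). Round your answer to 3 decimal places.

1.059

E[P] = 3.5,  E[Q] = 1.4375,  E[PQ] = 5.0625
Var(P) = 13 − (3.5)² = 0.75;  Var(Q) = 2.3125 − (1.4375)² = 0.24609375
Cov(P,Q) = 5.0625 − (3.5)(1.4375) = 0.03125
Var(P + Q) = (1)²·0.75 + (1)²·0.24609375 + 2·(1)·(1)·0.03125 = 1.05859375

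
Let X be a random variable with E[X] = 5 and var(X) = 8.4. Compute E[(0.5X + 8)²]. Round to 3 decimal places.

112.350

E[0.5X + 8] = 0.5·5 + 8 = 10.5
var(0.5X + 8) = (0.5)²·8.4 = 2.1
E[(0.5X + 8)²] = var((0.5X + 8)) + (E[(0.5X + 8)])² = 2.1 + (10.5)² = 112.35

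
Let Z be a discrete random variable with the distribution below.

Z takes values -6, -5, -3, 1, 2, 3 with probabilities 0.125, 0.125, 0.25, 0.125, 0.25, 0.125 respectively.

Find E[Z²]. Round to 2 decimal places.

E[Z²] = (-6)²(0.125) + (-5)²(0.125) + (-3)²(0.25) + (1)²(0.125) + (2)²(0.25) + (3)²(0.125) = 12.125

12.13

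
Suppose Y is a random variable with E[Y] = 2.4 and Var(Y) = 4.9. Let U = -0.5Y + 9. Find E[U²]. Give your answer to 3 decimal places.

62.065

E[-0.5Y + 9] = -0.5·2.4 + 9 = 7.8
Var(-0.5Y + 9) = (-0.5)²·4.9 = 1.225
E[U²] = Var(U) + (E[U])² = 1.225 + (7.8)² = 62.065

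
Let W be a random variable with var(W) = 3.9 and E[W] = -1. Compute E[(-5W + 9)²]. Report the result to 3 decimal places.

E[-5W + 9] = -5·-1 + 9 = 14
var(-5W + 9) = (-5)²·3.9 = 97.5
E[(-5W + 9)²] = var((-5W + 9)) + (E[(-5W + 9)])² = 97.5 + (14)² = 293.5

293.500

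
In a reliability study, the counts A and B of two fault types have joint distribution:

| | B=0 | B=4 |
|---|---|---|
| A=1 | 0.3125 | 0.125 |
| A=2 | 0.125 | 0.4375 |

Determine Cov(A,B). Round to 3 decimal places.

E[A] = 1.5625,  E[B] = 2.25
E[AB] = 4
Cov(A,B) = E[AB] − E[A]E[B] = 4 − (1.5625)(2.25) = 0.484375

0.484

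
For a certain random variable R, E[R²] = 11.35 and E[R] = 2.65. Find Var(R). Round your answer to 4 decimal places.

Var(R) = 11.35 − (2.65)² = 4.3275

4.3275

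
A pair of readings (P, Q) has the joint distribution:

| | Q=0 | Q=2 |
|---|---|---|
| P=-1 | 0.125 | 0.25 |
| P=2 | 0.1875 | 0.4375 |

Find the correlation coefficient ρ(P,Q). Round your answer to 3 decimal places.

E[P] = 0.875,  E[Q] = 1.375
E[PQ] = 1.25
Cov(P,Q) = E[PQ] − E[P]E[Q] = 1.25 − (0.875)(1.375) = 0.046875
V(P) = 2.109375,  V(Q) = 0.859375
ρ = 0.046875 / √(2.109375·0.859375) ≈ 0.035

0.035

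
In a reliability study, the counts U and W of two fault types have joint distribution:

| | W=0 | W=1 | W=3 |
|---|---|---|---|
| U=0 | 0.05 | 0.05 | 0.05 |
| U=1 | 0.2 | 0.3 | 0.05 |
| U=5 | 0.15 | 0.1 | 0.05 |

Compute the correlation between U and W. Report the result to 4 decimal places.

E[U] = 2.05,  E[W] = 0.9
E[UW] = 1.7
Cov(U,W) = E[UW] − E[U]E[W] = 1.7 − (2.05)(0.9) = -0.145
V(U) = 3.8475,  V(W) = 0.99
ρ = -0.145 / √(3.8475·0.99) ≈ -0.0743

-0.0743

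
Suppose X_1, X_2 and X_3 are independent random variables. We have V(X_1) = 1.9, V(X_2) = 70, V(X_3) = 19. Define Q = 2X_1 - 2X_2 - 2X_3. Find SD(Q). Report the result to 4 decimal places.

By independence, V(Q) = (2)²V(X_1) + (-2)²V(X_2) + (-2)²V(X_3)
= (2)²·1.9 + (-2)²·70 + (-2)²·19 = 363.6
SD(Q) = √363.6 ≈ 19.0683

19.0683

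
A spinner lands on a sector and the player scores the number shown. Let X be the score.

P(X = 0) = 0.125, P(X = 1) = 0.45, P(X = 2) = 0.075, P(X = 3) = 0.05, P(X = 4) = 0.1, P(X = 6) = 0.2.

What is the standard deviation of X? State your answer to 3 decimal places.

2.116

E[X] = (0)(0.125) + (1)(0.45) + (2)(0.075) + (3)(0.05) + (4)(0.1) + (6)(0.2) = 2.35
E[X²] = (0)²(0.125) + (1)²(0.45) + (2)²(0.075) + (3)²(0.05) + (4)²(0.1) + (6)²(0.2) = 10
Var(X) = E[X²] − (E[X])² = 10 − (2.35)² = 4.4775
SD(X) = √4.4775 ≈ 2.116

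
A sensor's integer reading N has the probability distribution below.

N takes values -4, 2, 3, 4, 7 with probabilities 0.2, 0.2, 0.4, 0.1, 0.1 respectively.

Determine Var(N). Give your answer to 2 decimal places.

10.49

E[N] = (-4)(0.2) + (2)(0.2) + (3)(0.4) + (4)(0.1) + (7)(0.1) = 1.9
E[N²] = (-4)²(0.2) + (2)²(0.2) + (3)²(0.4) + (4)²(0.1) + (7)²(0.1) = 14.1
Var(N) = E[N²] − (E[N])² = 14.1 − (1.9)² = 10.49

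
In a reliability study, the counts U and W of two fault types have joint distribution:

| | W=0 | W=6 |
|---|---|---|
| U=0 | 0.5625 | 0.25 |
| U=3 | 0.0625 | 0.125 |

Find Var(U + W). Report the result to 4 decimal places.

E[U] = 0.5625,  E[W] = 2.25,  E[UW] = 2.25
Var(U) = 1.6875 − (0.5625)² = 1.37109375;  Var(W) = 13.5 − (2.25)² = 8.4375
Cov(U,W) = 2.25 − (0.5625)(2.25) = 0.984375
Var(U + W) = (1)²·1.37109375 + (1)²·8.4375 + 2·(1)·(1)·0.984375 = 11.77734375

11.7773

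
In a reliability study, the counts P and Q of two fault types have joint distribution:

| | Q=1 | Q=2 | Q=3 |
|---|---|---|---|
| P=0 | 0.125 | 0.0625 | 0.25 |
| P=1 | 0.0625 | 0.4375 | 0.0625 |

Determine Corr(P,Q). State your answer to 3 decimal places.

E[P] = 0.5625,  E[Q] = 2.125
E[PQ] = 1.125
Cov(P,Q) = E[PQ] − E[P]E[Q] = 1.125 − (0.5625)(2.125) = -0.0703125
Var(P) = 0.24609375,  Var(Q) = 0.484375
ρ = -0.0703125 / √(0.24609375·0.484375) ≈ -0.204

-0.204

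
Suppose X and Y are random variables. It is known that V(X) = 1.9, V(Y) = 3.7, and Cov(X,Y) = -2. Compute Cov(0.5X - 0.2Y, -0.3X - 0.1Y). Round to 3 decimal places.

-0.231

Cov(0.5X - 0.2Y, -0.3X - 0.1Y) = (0.5)(-0.3)V(X) + (-0.2)(-0.1)V(Y) + [(0.5)(-0.1) + (-0.2)(-0.3)]Cov(X,Y)
= -0.15·1.9 + 0.02·3.7 + 0.01·-2 = -0.231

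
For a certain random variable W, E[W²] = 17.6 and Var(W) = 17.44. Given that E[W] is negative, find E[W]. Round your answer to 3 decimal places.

(E[W])² = E[W²] − Var(W) = 17.6 − 17.44 = 0.16
E[W] = −√0.16 = -0.4

-0.400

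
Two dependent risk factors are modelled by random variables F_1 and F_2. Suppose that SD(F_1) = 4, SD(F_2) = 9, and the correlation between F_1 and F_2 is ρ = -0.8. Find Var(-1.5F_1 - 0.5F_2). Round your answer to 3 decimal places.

13.050

Var(F_1) = (4)² = 16;  Var(F_2) = (9)² = 81
cov(F_1,F_2) = ρ·SD(F_1)·SD(F_2) = -0.8·4·9 = -28.8
Var(-1.5F_1 - 0.5F_2) = (-1.5)²·Var(F_1) + (-0.5)²·Var(F_2) + 2·(-1.5)·(-0.5)·cov(F_1,F_2)
= 2.25·16 + 0.25·81 + 1.5·-28.8 = 13.05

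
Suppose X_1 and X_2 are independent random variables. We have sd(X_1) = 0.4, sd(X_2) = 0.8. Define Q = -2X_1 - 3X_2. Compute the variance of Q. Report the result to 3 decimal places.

6.400

Var(X_1) = 0.16, Var(X_2) = 0.64
By independence, Var(Q) = (-2)²Var(X_1) + (-3)²Var(X_2)
= (-2)²·0.16 + (-3)²·0.64 = 6.4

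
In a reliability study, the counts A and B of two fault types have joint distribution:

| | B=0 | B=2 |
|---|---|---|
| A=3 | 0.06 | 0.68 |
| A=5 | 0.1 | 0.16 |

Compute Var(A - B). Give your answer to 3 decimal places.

E[A] = 3.52,  E[B] = 1.68,  E[AB] = 5.68
Var(A) = 13.16 − (3.52)² = 0.7696;  Var(B) = 3.36 − (1.68)² = 0.5376
cov(A,B) = 5.68 − (3.52)(1.68) = -0.2336
Var(A - B) = (1)²·0.7696 + (-1)²·0.5376 + 2·(1)·(-1)·-0.2336 = 1.7744

1.774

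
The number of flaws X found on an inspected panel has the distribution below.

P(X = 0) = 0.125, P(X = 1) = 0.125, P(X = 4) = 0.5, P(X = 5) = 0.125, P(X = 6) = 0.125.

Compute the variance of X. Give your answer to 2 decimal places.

3.50

E[X] = (0)(0.125) + (1)(0.125) + (4)(0.5) + (5)(0.125) + (6)(0.125) = 3.5
E[X²] = (0)²(0.125) + (1)²(0.125) + (4)²(0.5) + (5)²(0.125) + (6)²(0.125) = 15.75
Var(X) = E[X²] − (E[X])² = 15.75 − (3.5)² = 3.5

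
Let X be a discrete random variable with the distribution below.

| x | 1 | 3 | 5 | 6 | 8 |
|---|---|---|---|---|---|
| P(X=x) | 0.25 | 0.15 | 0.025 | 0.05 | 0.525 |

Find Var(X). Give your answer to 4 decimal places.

9.2694

E[X] = (1)(0.25) + (3)(0.15) + (5)(0.025) + (6)(0.05) + (8)(0.525) = 5.325
E[X²] = (1)²(0.25) + (3)²(0.15) + (5)²(0.025) + (6)²(0.05) + (8)²(0.525) = 37.625
Var(X) = E[X²] − (E[X])² = 37.625 − (5.325)² = 9.269375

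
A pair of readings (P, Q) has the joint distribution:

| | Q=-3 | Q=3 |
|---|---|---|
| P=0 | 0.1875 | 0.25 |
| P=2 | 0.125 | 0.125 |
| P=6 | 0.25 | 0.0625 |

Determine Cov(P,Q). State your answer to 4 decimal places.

E[P] = 2.375,  E[Q] = -0.375
E[PQ] = -3.375
Cov(P,Q) = E[PQ] − E[P]E[Q] = -3.375 − (2.375)(-0.375) = -2.484375

-2.4844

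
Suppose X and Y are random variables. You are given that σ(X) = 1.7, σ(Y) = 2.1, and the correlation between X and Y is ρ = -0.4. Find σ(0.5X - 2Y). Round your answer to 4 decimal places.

4.6064

Var(X) = (1.7)² = 2.89;  Var(Y) = (2.1)² = 4.41
cov(X,Y) = ρ·σ(X)·σ(Y) = -0.4·1.7·2.1 = -1.428
Var(0.5X - 2Y) = (0.5)²·Var(X) + (-2)²·Var(Y) + 2·(0.5)·(-2)·cov(X,Y)
= 0.25·2.89 + 4·4.41 + -2·-1.428 = 21.2185
σ(0.5X - 2Y) = √21.2185 ≈ 4.6064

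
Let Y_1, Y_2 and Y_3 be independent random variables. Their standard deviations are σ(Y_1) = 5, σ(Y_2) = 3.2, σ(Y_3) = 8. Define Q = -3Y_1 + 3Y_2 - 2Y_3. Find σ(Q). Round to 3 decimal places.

var(Y_1) = 25, var(Y_2) = 10.24, var(Y_3) = 64
By independence, var(Q) = (-3)²var(Y_1) + (3)²var(Y_2) + (-2)²var(Y_3)
= (-3)²·25 + (3)²·10.24 + (-2)²·64 = 573.16
σ(Q) = √573.16 ≈ 23.941

23.941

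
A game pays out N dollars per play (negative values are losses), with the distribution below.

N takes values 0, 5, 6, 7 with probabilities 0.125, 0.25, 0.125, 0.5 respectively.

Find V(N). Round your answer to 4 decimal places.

5.0000

E[N] = (0)(0.125) + (5)(0.25) + (6)(0.125) + (7)(0.5) = 5.5
E[N²] = (0)²(0.125) + (5)²(0.25) + (6)²(0.125) + (7)²(0.5) = 35.25
V(N) = E[N²] − (E[N])² = 35.25 − (5.5)² = 5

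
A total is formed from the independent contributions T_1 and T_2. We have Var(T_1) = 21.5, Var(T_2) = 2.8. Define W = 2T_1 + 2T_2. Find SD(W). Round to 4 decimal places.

By independence, Var(W) = (2)²Var(T_1) + (2)²Var(T_2)
= (2)²·21.5 + (2)²·2.8 = 97.2
SD(W) = √97.2 ≈ 9.8590

9.8590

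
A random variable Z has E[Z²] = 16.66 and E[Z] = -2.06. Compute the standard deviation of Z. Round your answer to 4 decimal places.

3.5237

Var(Z) = 16.66 − (-2.06)² = 12.4164
SD(Z) = √12.4164 ≈ 3.5237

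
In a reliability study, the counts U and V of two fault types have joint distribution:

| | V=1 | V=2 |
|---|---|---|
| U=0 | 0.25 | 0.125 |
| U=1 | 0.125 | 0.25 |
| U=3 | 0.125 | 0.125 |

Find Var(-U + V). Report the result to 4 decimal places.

1.4844

E[U] = 1.125,  E[V] = 1.5,  E[UV] = 1.75
Var(U) = 2.625 − (1.125)² = 1.359375;  Var(V) = 2.5 − (1.5)² = 0.25
Cov(U,V) = 1.75 − (1.125)(1.5) = 0.0625
Var(-U + V) = (-1)²·1.359375 + (1)²·0.25 + 2·(-1)·(1)·0.0625 = 1.484375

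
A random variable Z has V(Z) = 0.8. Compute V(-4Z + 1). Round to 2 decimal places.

12.80

V(-4Z + 1) = (-4)²·V(Z) = 16·0.8 = 12.8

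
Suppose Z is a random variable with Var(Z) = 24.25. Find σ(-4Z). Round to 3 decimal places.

19.698

Var(-4Z) = (-4)²·24.25 = 388
σ(-4Z) = √388 ≈ 19.698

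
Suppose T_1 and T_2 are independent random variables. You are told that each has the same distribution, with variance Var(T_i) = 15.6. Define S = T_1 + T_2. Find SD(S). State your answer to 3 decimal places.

5.586

By independence, Var(S) = (1)²Var(T_1) + (1)²Var(T_2)
= (1)²·15.6 + (1)²·15.6 = 31.2
SD(S) = √31.2 ≈ 5.586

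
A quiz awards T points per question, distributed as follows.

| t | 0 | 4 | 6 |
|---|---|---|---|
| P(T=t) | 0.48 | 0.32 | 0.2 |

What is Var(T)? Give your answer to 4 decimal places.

E[T] = (0)(0.48) + (4)(0.32) + (6)(0.2) = 2.48
E[T²] = (0)²(0.48) + (4)²(0.32) + (6)²(0.2) = 12.32
Var(T) = E[T²] − (E[T])² = 12.32 − (2.48)² = 6.1696

6.1696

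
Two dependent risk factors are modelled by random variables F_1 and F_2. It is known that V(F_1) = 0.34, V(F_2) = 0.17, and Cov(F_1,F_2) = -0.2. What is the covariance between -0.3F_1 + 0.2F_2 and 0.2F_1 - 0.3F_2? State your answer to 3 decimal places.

Cov(-0.3F_1 + 0.2F_2, 0.2F_1 - 0.3F_2) = (-0.3)(0.2)V(F_1) + (0.2)(-0.3)V(F_2) + [(-0.3)(-0.3) + (0.2)(0.2)]Cov(F_1,F_2)
= -0.06·0.34 + -0.06·0.17 + 0.13·-0.2 = -0.0566

-0.057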